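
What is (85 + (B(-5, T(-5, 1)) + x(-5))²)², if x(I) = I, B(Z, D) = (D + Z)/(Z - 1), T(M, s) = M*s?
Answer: 748225/81 ≈ 9237.3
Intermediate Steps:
B(Z, D) = (D + Z)/(-1 + Z)
(85 + (B(-5, T(-5, 1)) + x(-5))²)² = (85 + ((-5*1 - 5)/(-1 - 5) - 5)²)² = (85 + ((-5 - 5)/(-6) - 5)²)² = (85 + (-⅙*(-10) - 5)²)² = (85 + (5/3 - 5)²)² = (85 + (-10/3)²)² = (85 + 100/9)² = (865/9)² = 748225/81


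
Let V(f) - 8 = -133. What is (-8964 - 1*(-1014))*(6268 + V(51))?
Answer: -48836850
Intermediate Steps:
V(f) = -125 (V(f) = 8 - 133 = -125)
(-8964 - 1*(-1014))*(6268 + V(51)) = (-8964 - 1*(-1014))*(6268 - 125) = (-8964 + 1014)*6143 = -7950*6143 = -48836850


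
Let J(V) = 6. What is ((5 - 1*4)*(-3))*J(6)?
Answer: -18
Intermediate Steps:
((5 - 1*4)*(-3))*J(6) = ((5 - 1*4)*(-3))*6 = ((5 - 4)*(-3))*6 = (1*(-3))*6 = -3*6 = -18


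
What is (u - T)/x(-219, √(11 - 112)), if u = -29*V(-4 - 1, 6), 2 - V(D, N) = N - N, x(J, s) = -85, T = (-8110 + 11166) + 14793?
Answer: 17907/85 ≈ 210.67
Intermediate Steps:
T = 17849 (T = 3056 + 14793 = 17849)
V(D, N) = 2 (V(D, N) = 2 - (N - N) = 2 - 1*0 = 2 + 0 = 2)
u = -58 (u = -29*2 = -58)
(u - T)/x(-219, √(11 - 112)) = (-58 - 1*17849)/(-85) = (-58 - 17849)*(-1/85) = -17907*(-1/85) = 17907/85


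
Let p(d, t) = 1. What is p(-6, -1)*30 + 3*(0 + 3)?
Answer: 39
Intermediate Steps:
p(-6, -1)*30 + 3*(0 + 3) = 1*30 + 3*(0 + 3) = 30 + 3*3 = 30 + 9 = 39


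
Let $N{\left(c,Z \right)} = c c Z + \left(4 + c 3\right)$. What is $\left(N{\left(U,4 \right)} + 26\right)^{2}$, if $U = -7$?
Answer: $42025$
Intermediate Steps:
$N{\left(c,Z \right)} = 4 + 3 c + Z c^{2}$ ($N{\left(c,Z \right)} = c^{2} Z + \left(4 + 3 c\right) = Z c^{2} + \left(4 + 3 c\right) = 4 + 3 c + Z c^{2}$)
$\left(N{\left(U,4 \right)} + 26\right)^{2} = \left(\left(4 + 3 \left(-7\right) + 4 \left(-7\right)^{2}\right) + 26\right)^{2} = \left(\left(4 - 21 + 4 \cdot 49\right) + 26\right)^{2} = \left(\left(4 - 21 + 196\right) + 26\right)^{2} = \left(179 + 26\right)^{2} = 205^{2} = 42025$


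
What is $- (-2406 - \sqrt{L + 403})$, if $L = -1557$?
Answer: $2406 + i \sqrt{1154} \approx 2406.0 + 33.971 i$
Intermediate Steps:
$- (-2406 - \sqrt{L + 403}) = - (-2406 - \sqrt{-1557 + 403}) = - (-2406 - \sqrt{-1154}) = - (-2406 - i \sqrt{1154}) = 2406 + i \sqrt{1154}$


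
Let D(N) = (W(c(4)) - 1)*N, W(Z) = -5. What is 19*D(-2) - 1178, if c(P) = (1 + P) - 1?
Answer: -950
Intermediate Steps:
c(P) = P
D(N) = -6*N (D(N) = (-5 - 1)*N = -6*N)
19*D(-2) - 1178 = 19*(-6*(-2)) - 1178 = 19*12 - 1178 = 228 - 1178 = -950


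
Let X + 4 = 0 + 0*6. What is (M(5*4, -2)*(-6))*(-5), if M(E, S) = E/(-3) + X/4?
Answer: -230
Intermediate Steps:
X = -4 (X = -4 + (0 + 0*6) = -4 + (0 + 0) = -4 + 0 = -4)
M(E, S) = -1 - E/3 (M(E, S) = E/(-3) - 4/4 = E*(-⅓) - 4*¼ = -E/3 - 1 = -1 - E/3)
(M(5*4, -2)*(-6))*(-5) = ((-1 - 5*4/3)*(-6))*(-5) = ((-1 - ⅓*20)*(-6))*(-5) = ((-1 - 20/3)*(-6))*(-5) = -23/3*(-6)*(-5) = 46*(-5) = -230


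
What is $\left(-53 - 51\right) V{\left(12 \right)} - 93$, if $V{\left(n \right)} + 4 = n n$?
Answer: $-14653$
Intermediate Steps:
$V{\left(n \right)} = -4 + n^{2}$ ($V{\left(n \right)} = -4 + n n = -4 + n^{2}$)
$\left(-53 - 51\right) V{\left(12 \right)} - 93 = \left(-53 - 51\right) \left(-4 + 12^{2}\right) - 93 = - 104 \left(-4 + 144\right) - 93 = \left(-104\right) 140 - 93 = -14560 - 93 = -14653$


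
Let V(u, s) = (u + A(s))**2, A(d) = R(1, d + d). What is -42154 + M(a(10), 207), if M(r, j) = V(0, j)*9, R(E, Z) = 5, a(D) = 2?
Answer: -41929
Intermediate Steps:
A(d) = 5
V(u, s) = (5 + u)**2 (V(u, s) = (u + 5)**2 = (5 + u)**2)
M(r, j) = 225 (M(r, j) = (5 + 0)**2*9 = 5**2*9 = 25*9 = 225)
-42154 + M(a(10), 207) = -42154 + 225 = -41929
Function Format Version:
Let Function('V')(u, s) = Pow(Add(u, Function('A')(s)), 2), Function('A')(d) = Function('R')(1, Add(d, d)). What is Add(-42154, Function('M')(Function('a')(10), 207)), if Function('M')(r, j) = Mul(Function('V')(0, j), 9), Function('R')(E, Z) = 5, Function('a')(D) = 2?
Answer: -41929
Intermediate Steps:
Function('A')(d) = 5
Function('V')(u, s) = Pow(Add(5, u), 2) (Function('V')(u, s) = Pow(Add(u, 5), 2) = Pow(Add(5, u), 2))
Function('M')(r, j) = 225 (Function('M')(r, j) = Mul(Pow(Add(5, 0), 2), 9) = Mul(Pow(5, 2), 9) = Mul(25, 9) = 225)
Add(-42154, Function('M')(Function('a')(10), 207)) = Add(-42154, 225) = -41929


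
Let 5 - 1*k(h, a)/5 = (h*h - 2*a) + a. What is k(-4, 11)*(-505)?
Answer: 0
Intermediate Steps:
k(h, a) = 25 - 5*h² + 5*a (k(h, a) = 25 - 5*((h*h - 2*a) + a) = 25 - 5*((h² - 2*a) + a) = 25 - 5*(h² - a) = 25 + (-5*h² + 5*a) = 25 - 5*h² + 5*a)
k(-4, 11)*(-505) = (25 - 5*(-4)² + 5*11)*(-505) = (25 - 5*16 + 55)*(-505) = (25 - 80 + 55)*(-505) = 0*(-505) = 0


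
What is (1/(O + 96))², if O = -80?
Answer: 1/256 ≈ 0.0039063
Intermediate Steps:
(1/(O + 96))² = (1/(-80 + 96))² = (1/16)² = 1/256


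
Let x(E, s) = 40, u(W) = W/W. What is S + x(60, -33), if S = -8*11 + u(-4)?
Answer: -47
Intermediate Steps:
u(W) = 1
S = -87 (S = -8*11 + 1 = -88 + 1 = -87)
S + x(60, -33) = -87 + 40 = -47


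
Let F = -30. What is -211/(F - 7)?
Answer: 211/37 ≈ 5.7027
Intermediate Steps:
-211/(F - 7) = -211/(-30 - 7) = -211/(-37) = -211*(-1/37) = 211/37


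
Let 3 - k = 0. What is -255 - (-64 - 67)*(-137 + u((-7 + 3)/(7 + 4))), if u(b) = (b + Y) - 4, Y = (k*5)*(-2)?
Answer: -249740/11 ≈ -22704.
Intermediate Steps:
k = 3 (k = 3 - 1*0 = 3 + 0 = 3)
Y = -30 (Y = (3*5)*(-2) = 15*(-2) = -30)
u(b) = -34 + b (u(b) = (b - 30) - 4 = (-30 + b) - 4 = -34 + b)
-255 - (-64 - 67)*(-137 + u((-7 + 3)/(7 + 4))) = -255 - (-64 - 67)*(-137 + (-34 + (-7 + 3)/(7 + 4))) = -255 - (-131)*(-137 + (-34 - 4/11)) = -255 - (-131)*(-137 - 378/11) = -255 - (-131)*(-1885)/11 = -255 - 1*246935/11 = -255 - 246935/11 = -249740/11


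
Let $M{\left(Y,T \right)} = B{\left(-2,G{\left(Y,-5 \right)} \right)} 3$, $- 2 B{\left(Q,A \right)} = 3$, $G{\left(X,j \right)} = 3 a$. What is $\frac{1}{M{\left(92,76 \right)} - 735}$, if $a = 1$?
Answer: $- \frac{2}{1479} \approx -0.0013523$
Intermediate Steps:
$G{\left(X,j \right)} = 3$ ($G{\left(X,j \right)} = 3 \cdot 1 = 3$)
$B{\left(Q,A \right)} = - \frac{3}{2}$ ($B{\left(Q,A \right)} = \left(- \frac{1}{2}\right) 3 = - \frac{3}{2}$)
$M{\left(Y,T \right)} = - \frac{9}{2}$ ($M{\left(Y,T \right)} = \left(- \frac{3}{2}\right) 3 = - \frac{9}{2}$)
$\frac{1}{M{\left(92,76 \right)} - 735} = \frac{1}{- \frac{9}{2} - 735} = \frac{1}{- \frac{1479}{2}} = - \frac{2}{1479}$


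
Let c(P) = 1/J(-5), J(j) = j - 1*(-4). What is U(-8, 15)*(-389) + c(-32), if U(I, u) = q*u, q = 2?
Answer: -11671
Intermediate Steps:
J(j) = 4 + j (J(j) = j + 4 = 4 + j)
U(I, u) = 2*u
c(P) = -1 (c(P) = 1/(4 - 5) = 1/(-1) = -1)
U(-8, 15)*(-389) + c(-32) = (2*15)*(-389) - 1 = 30*(-389) - 1 = -11670 - 1 = -11671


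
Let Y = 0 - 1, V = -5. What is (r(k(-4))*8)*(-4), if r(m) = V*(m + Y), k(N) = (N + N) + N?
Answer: -2080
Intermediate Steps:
Y = -1
k(N) = 3*N (k(N) = 2*N + N = 3*N)
r(m) = 5 - 5*m (r(m) = -5*(m - 1) = -5*(-1 + m) = 5 - 5*m)
(r(k(-4))*8)*(-4) = ((5 - 15*(-4))*8)*(-4) = ((5 - 5*(-12))*8)*(-4) = ((5 + 60)*8)*(-4) = (65*8)*(-4) = 520*(-4) = -2080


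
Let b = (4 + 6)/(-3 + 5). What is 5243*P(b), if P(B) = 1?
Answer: 5243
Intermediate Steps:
b = 5 (b = 10/2 = 10*(½) = 5)
5243*P(b) = 5243*1 = 5243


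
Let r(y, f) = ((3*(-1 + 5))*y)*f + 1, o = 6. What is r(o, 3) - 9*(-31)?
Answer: 496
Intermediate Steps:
r(y, f) = 1 + 12*f*y (r(y, f) = ((3*4)*y)*f + 1 = (12*y)*f + 1 = 12*f*y + 1 = 1 + 12*f*y)
r(o, 3) - 9*(-31) = (1 + 12*3*6) - 9*(-31) = (1 + 216) + 279 = 217 + 279 = 496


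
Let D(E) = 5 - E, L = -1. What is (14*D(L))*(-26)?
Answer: -2184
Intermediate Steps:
(14*D(L))*(-26) = (14*(5 - 1*(-1)))*(-26) = (14*(5 + 1))*(-26) = (14*6)*(-26) = 84*(-26) = -2184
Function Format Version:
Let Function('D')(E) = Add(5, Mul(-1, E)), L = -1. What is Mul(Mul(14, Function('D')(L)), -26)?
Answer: -2184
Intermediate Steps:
Mul(Mul(14, Function('D')(L)), -26) = Mul(Mul(14, Add(5, Mul(-1, -1))), -26) = Mul(Mul(14, Add(5, 1)), -26) = Mul(Mul(14, 6), -26) = Mul(84, -26) = -2184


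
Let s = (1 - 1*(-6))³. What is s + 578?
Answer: 921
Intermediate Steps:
s = 343 (s = (1 + 6)³ = 7³ = 343)
s + 578 = 343 + 578 = 921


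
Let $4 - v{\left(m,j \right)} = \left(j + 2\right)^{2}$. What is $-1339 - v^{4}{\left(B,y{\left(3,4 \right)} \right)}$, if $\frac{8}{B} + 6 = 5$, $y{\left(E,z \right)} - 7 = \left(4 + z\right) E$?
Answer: $-1385858701964$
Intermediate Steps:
$y{\left(E,z \right)} = 7 + E \left(4 + z\right)$ ($y{\left(E,z \right)} = 7 + \left(4 + z\right) E = 7 + E \left(4 + z\right)$)
$B = -8$ ($B = \frac{8}{-6 + 5} = \frac{8}{-1} = 8 \left(-1\right) = -8$)
$v{\left(m,j \right)} = 4 - \left(2 + j\right)^{2}$ ($v{\left(m,j \right)} = 4 - \left(j + 2\right)^{2} = 4 - \left(2 + j\right)^{2}$)
$-1339 - v^{4}{\left(B,y{\left(3,4 \right)} \right)} = -1339 - \left(4 - \left(2 + \left(7 + 4 \cdot 3 + 3 \cdot 4\right)\right)^{2}\right)^{4} = -1339 - \left(4 - \left(2 + \left(7 + 12 + 12\right)\right)^{2}\right)^{4} = -1339 - \left(4 - \left(2 + 31\right)^{2}\right)^{4} = -1339 - \left(4 - 33^{2}\right)^{4} = -1339 - \left(4 - 1089\right)^{4} = -1339 - \left(-1085\right)^{4} = -1339 - 1385858700625 = -1385858701964$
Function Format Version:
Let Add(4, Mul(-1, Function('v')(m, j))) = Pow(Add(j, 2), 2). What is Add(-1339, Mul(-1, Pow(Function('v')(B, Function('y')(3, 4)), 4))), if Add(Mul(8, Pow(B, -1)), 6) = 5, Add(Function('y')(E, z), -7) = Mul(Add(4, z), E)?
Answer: -1385858701964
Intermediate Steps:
Function('y')(E, z) = Add(7, Mul(E, Add(4, z))) (Function('y')(E, z) = Add(7, Mul(Add(4, z), E)) = Add(7, Mul(E, Add(4, z))))
B = -8 (B = Mul(8, Pow(Add(-6, 5), -1)) = Mul(8, Pow(-1, -1)) = Mul(8, -1) = -8)
Function('v')(m, j) = Add(4, Mul(-1, Pow(Add(2, j), 2))) (Function('v')(m, j) = Add(4, Mul(-1, Pow(Add(j, 2), 2))) = Add(4, Mul(-1, Pow(Add(2, j), 2))))
Add(-1339, Mul(-1, Pow(Function('v')(B, Function('y')(3, 4)), 4))) = Add(-1339, Mul(-1, Pow(Add(4, Mul(-1, Pow(Add(2, Add(7, Mul(4, 3), Mul(3, 4))), 2))), 4))) = Add(-1339, Mul(-1, Pow(Add(4, Mul(-1, Pow(Add(2, Add(7, 12, 12)), 2))), 4))) = Add(-1339, Mul(-1, Pow(Add(4, Mul(-1, Pow(Add(2, 31), 2))), 4))) = Add(-1339, Mul(-1, Pow(Add(4, Mul(-1, Pow(33, 2))), 4))) = Add(-1339, Mul(-1, Pow(Add(4, Mul(-1, 1089)), 4))) = Add(-1339, Mul(-1, Pow(Add(4, -1089), 4))) = Add(-1339, Mul(-1, Pow(-1085, 4))) = Add(-1339, Mul(-1, 1385858700625)) = Add(-1339, -1385858700625) = -1385858701964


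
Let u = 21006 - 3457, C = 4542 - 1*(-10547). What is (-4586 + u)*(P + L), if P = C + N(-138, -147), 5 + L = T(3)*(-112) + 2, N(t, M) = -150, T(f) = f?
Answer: 189259800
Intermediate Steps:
C = 15089 (C = 4542 + 10547 = 15089)
u = 17549
L = -339 (L = -5 + (3*(-112) + 2) = -5 + (-336 + 2) = -5 - 334 = -339)
P = 14939 (P = 15089 - 150 = 14939)
(-4586 + u)*(P + L) = (-4586 + 17549)*(14939 - 339) = 12963*14600 = 189259800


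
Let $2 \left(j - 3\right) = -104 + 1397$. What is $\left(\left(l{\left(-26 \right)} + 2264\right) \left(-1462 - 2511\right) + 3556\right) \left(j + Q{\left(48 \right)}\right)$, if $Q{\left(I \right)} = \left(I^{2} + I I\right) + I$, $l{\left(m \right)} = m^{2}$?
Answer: $-61952663052$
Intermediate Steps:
$j = \frac{1299}{2}$ ($j = 3 + \frac{-104 + 1397}{2} = 3 + \frac{1}{2} \cdot 1293 = 3 + \frac{1293}{2} = \frac{1299}{2} \approx 649.5$)
$Q{\left(I \right)} = I + 2 I^{2}$ ($Q{\left(I \right)} = \left(I^{2} + I^{2}\right) + I = 2 I^{2} + I = I + 2 I^{2}$)
$\left(\left(l{\left(-26 \right)} + 2264\right) \left(-1462 - 2511\right) + 3556\right) \left(j + Q{\left(48 \right)}\right) = \left(\left(\left(-26\right)^{2} + 2264\right) \left(-1462 - 2511\right) + 3556\right) \left(\frac{1299}{2} + 48 \left(1 + 2 \cdot 48\right)\right) = \left(\left(676 + 2264\right) \left(-3973\right) + 3556\right) \left(\frac{1299}{2} + 48 \left(1 + 96\right)\right) = \left(2940 \left(-3973\right) + 3556\right) \left(\frac{1299}{2} + 48 \cdot 97\right) = \left(-11680620 + 3556\right) \left(\frac{1299}{2} + 4656\right) = \left(-11677064\right) \frac{10611}{2} = -61952663052$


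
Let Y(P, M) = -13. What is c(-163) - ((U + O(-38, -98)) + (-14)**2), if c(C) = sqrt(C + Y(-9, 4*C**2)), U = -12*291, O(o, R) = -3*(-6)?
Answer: 3278 + 4*I*sqrt(11) ≈ 3278.0 + 13.266*I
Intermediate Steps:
O(o, R) = 18
U = -3492
c(C) = sqrt(-13 + C) (c(C) = sqrt(C - 13) = sqrt(-13 + C))
c(-163) - ((U + O(-38, -98)) + (-14)**2) = sqrt(-13 - 163) - ((-3492 + 18) + (-14)**2) = sqrt(-176) - (-3474 + 196) = 4*I*sqrt(11) - 1*(-3278) = 4*I*sqrt(11) + 3278 = 3278 + 4*I*sqrt(11)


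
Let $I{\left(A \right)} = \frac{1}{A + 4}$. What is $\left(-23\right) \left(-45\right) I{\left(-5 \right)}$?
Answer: $-1035$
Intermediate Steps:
$I{\left(A \right)} = \frac{1}{4 + A}$
$\left(-23\right) \left(-45\right) I{\left(-5 \right)} = \frac{\left(-23\right) \left(-45\right)}{4 - 5} = \frac{1035}{-1} = 1035 \left(-1\right) = -1035$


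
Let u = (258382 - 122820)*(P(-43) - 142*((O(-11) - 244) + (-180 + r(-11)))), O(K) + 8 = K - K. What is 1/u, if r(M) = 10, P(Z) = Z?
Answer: 1/8117588122 ≈ 1.2319e-10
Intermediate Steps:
O(K) = -8 (O(K) = -8 + (K - K) = -8 + 0 = -8)
u = 8117588122 (u = (258382 - 122820)*(-43 - 142*((-8 - 244) + (-180 + 10))) = 135562*(-43 - 142*(-252 - 170)) = 135562*(-43 - 142*(-422)) = 135562*(-43 + 59924) = 135562*59881 = 8117588122)
1/u = 1/8117588122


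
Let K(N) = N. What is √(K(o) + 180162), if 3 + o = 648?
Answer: √180807 ≈ 425.21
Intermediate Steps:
o = 645 (o = -3 + 648 = 645)
√(K(o) + 180162) = √(645 + 180162) = √180807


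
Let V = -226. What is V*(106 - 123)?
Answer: 3842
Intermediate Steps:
V*(106 - 123) = -226*(106 - 123) = -226*(-17) = 3842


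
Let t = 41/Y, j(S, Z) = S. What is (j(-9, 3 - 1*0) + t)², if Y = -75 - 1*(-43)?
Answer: 108241/1024 ≈ 105.70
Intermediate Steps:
Y = -32 (Y = -75 + 43 = -32)
t = -41/32 (t = 41/(-32) = 41*(-1/32) = -41/32 ≈ -1.2813)
(j(-9, 3 - 1*0) + t)² = (-9 - 41/32)² = (-329/32)² = 108241/1024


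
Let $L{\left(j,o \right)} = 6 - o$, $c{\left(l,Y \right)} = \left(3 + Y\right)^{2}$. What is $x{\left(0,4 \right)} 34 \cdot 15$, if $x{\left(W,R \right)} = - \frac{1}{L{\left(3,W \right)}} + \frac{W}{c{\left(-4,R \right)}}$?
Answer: $-85$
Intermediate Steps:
$x{\left(W,R \right)} = - \frac{1}{6 - W} + \frac{W}{\left(3 + R\right)^{2}}$
$x{\left(0,4 \right)} 34 \cdot 15 = \frac{\left(3 + 4\right)^{2} + 0 \left(-6 + 0\right)}{\left(-6 + 0\right) \left(3 + 4\right)^{2}} \cdot 34 \cdot 15 = \frac{7^{2} + 0 \left(-6\right)}{\left(-6\right) 49} \cdot 34 \cdot 15 = \left(- \frac{1}{6}\right) \frac{1}{49} \left(49 + 0\right) 34 \cdot 15 = \left(- \frac{1}{6}\right) \frac{1}{49} \cdot 49 \cdot 34 \cdot 15 = \left(- \frac{1}{6}\right) 34 \cdot 15 = \left(- \frac{17}{3}\right) 15 = -85$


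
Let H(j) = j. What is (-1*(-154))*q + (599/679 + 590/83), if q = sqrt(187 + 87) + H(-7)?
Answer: -60302519/56357 + 154*sqrt(274) ≈ 1479.1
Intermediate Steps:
q = -7 + sqrt(274) (q = sqrt(187 + 87) - 7 = sqrt(274) - 7 = -7 + sqrt(274) ≈ 9.5529)
(-1*(-154))*q + (599/679 + 590/83) = (-1*(-154))*(-7 + sqrt(274)) + (599/679 + 590/83) = 154*(-7 + sqrt(274)) + (599*(1/679) + 590*(1/83)) = (-1078 + 154*sqrt(274)) + (599/679 + 590/83) = (-1078 + 154*sqrt(274)) + 450327/56357 = -60302519/56357 + 154*sqrt(274)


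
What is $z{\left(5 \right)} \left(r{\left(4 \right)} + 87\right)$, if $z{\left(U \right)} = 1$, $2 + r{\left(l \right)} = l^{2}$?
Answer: $101$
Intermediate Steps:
$r{\left(l \right)} = -2 + l^{2}$
$z{\left(5 \right)} \left(r{\left(4 \right)} + 87\right) = 1 \left(\left(-2 + 4^{2}\right) + 87\right) = 1 \left(\left(-2 + 16\right) + 87\right) = 1 \left(14 + 87\right) = 1 \cdot 101 = 101$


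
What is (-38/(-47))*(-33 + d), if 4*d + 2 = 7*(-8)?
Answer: -1805/47 ≈ -38.404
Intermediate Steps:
d = -29/2 (d = -½ + (7*(-8))/4 = -½ + (¼)*(-56) = -½ - 14 = -29/2 ≈ -14.500)
(-38/(-47))*(-33 + d) = (-38/(-47))*(-33 - 29/2) = -38*(-1/47)*(-95/2) = (38/47)*(-95/2) = -1805/47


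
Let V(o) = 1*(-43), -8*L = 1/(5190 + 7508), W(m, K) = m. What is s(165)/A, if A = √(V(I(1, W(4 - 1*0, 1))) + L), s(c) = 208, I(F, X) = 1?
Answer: -832*I*√27733149437/4368113 ≈ -31.72*I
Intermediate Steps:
L = -1/101584 (L = -1/(8*(5190 + 7508)) = -⅛/12698 = -⅛*1/12698 = -1/101584 ≈ -9.8441e-6)
V(o) = -43
A = I*√27733149437/25396 (A = √(-43 - 1/101584) = √(-4368113/101584) = I*√27733149437/25396 ≈ 6.5574*I)
s(165)/A = 208/((I*√27733149437/25396)) = 208*(-4*I*√27733149437/4368113) = -832*I*√27733149437/4368113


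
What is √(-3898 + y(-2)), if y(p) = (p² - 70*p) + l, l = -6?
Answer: 4*I*√235 ≈ 61.319*I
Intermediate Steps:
y(p) = -6 + p² - 70*p (y(p) = (p² - 70*p) - 6 = -6 + p² - 70*p)
√(-3898 + y(-2)) = √(-3898 + (-6 + (-2)² - 70*(-2))) = √(-3898 + (-6 + 4 + 140)) = √(-3898 + 138) = √(-3760) = 4*I*√235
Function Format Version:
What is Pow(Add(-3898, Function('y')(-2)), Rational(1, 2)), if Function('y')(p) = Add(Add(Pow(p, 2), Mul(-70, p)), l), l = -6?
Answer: Mul(4, I, Pow(235, Rational(1, 2))) ≈ Mul(61.319, I)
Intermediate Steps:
Function('y')(p) = Add(-6, Pow(p, 2), Mul(-70, p)) (Function('y')(p) = Add(Add(Pow(p, 2), Mul(-70, p)), -6) = Add(-6, Pow(p, 2), Mul(-70, p)))
Pow(Add(-3898, Function('y')(-2)), Rational(1, 2)) = Pow(Add(-3898, Add(-6, Pow(-2, 2), Mul(-70, -2))), Rational(1, 2)) = Pow(Add(-3898, Add(-6, 4, 140)), Rational(1, 2)) = Pow(Add(-3898, 138), Rational(1, 2)) = Pow(-3760, Rational(1, 2)) = Mul(4, I, Pow(235, Rational(1, 2)))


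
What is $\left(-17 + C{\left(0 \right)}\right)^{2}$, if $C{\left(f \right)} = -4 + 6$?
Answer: $225$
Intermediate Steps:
$C{\left(f \right)} = 2$
$\left(-17 + C{\left(0 \right)}\right)^{2} = \left(-17 + 2\right)^{2} = \left(-15\right)^{2} = 225$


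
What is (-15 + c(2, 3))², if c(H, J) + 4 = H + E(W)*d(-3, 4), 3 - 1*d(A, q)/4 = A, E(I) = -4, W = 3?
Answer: 12769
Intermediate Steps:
d(A, q) = 12 - 4*A
c(H, J) = -100 + H (c(H, J) = -4 + (H - 4*(12 - 4*(-3))) = -4 + (H - 4*(12 + 12)) = -4 + (H - 4*24) = -4 + (H - 96) = -4 + (-96 + H) = -100 + H)
(-15 + c(2, 3))² = (-15 + (-100 + 2))² = (-15 - 98)² = (-113)² = 12769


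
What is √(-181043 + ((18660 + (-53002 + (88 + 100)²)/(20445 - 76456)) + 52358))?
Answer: 3*I*√38352552785643/56011 ≈ 331.7*I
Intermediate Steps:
√(-181043 + ((18660 + (-53002 + (88 + 100)²)/(20445 - 76456)) + 52358)) = √(-181043 + ((18660 + (-53002 + 188²)/(-56011)) + 52358)) = √(-181043 + ((18660 + (-53002 + 35344)*(-1/56011)) + 52358)) = √(-181043 + ((18660 - 17658*(-1/56011)) + 52358)) = √(-181043 + ((18660 + 17658/56011) + 52358)) = √(-181043 + (1045182918/56011 + 52358)) = √(-181043 + 3977806856/56011) = √(-6162592617/56011) = 3*I*√38352552785643/56011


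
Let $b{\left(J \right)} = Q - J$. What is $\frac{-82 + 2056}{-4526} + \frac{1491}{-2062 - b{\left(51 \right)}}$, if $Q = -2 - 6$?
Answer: $- \frac{5351094}{4532789} \approx -1.1805$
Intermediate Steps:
$Q = -8$ ($Q = -2 - 6 = -8$)
$b{\left(J \right)} = -8 - J$
$\frac{-82 + 2056}{-4526} + \frac{1491}{-2062 - b{\left(51 \right)}} = \frac{-82 + 2056}{-4526} + \frac{1491}{-2062 - \left(-8 - 51\right)} = 1974 \left(- \frac{1}{4526}\right) + \frac{1491}{-2062 - \left(-8 - 51\right)} = - \frac{987}{2263} + \frac{1491}{-2062 - -59} = - \frac{987}{2263} + \frac{1491}{-2062 + 59} = - \frac{987}{2263} + \frac{1491}{-2003} = - \frac{987}{2263} + 1491 \left(- \frac{1}{2003}\right) = - \frac{987}{2263} - \frac{1491}{2003} = - \frac{5351094}{4532789}$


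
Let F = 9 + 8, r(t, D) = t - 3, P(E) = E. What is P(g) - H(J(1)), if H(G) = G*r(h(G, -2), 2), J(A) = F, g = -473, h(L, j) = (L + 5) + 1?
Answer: -813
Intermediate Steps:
h(L, j) = 6 + L (h(L, j) = (5 + L) + 1 = 6 + L)
r(t, D) = -3 + t
F = 17
J(A) = 17
H(G) = G*(3 + G) (H(G) = G*(-3 + (6 + G)) = G*(3 + G))
P(g) - H(J(1)) = -473 - 17*(3 + 17) = -473 - 17*20 = -473 - 1*340 = -473 - 340 = -813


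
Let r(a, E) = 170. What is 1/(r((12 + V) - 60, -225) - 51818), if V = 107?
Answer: -1/51648 ≈ -1.9362e-5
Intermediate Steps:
1/(r((12 + V) - 60, -225) - 51818) = 1/(170 - 51818) = 1/(-51648) = -1/51648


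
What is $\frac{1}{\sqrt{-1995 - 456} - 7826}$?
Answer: $- \frac{182}{1424389} - \frac{i \sqrt{2451}}{61248727} \approx -0.00012777 - 8.083 \cdot 10^{-7} i$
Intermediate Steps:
$\frac{1}{\sqrt{-1995 - 456} - 7826} = \frac{1}{\sqrt{-2451} - 7826} = \frac{1}{i \sqrt{2451} - 7826} = \frac{1}{-7826 + i \sqrt{2451}}$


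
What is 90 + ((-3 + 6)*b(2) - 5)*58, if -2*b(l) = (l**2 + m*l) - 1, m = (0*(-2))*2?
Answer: -461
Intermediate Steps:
m = 0 (m = 0*2 = 0)
b(l) = 1/2 - l**2/2 (b(l) = -((l**2 + 0*l) - 1)/2 = -((l**2 + 0) - 1)/2 = -(l**2 - 1)/2 = -(-1 + l**2)/2 = 1/2 - l**2/2)
90 + ((-3 + 6)*b(2) - 5)*58 = 90 + ((-3 + 6)*(1/2 - 1/2*2**2) - 5)*58 = 90 + (3*(1/2 - 1/2*4) - 5)*58 = 90 + (3*(1/2 - 2) - 5)*58 = 90 + (3*(-3/2) - 5)*58 = 90 + (-9/2 - 5)*58 = 90 - 19/2*58 = 90 - 551 = -461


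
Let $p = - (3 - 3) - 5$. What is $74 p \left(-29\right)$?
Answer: $10730$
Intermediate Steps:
$p = -5$ ($p = - (3 - 3) - 5 = \left(-1\right) 0 - 5 = 0 - 5 = -5$)
$74 p \left(-29\right) = 74 \left(-5\right) \left(-29\right) = \left(-370\right) \left(-29\right) = 10730$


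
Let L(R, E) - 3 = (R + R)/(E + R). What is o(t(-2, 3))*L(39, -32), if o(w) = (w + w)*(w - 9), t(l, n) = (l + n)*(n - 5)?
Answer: 4356/7 ≈ 622.29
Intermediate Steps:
t(l, n) = (-5 + n)*(l + n) (t(l, n) = (l + n)*(-5 + n) = (-5 + n)*(l + n))
L(R, E) = 3 + 2*R/(E + R) (L(R, E) = 3 + (R + R)/(E + R) = 3 + (2*R)/(E + R) = 3 + 2*R/(E + R))
o(w) = 2*w*(-9 + w) (o(w) = (2*w)*(-9 + w) = 2*w*(-9 + w))
o(t(-2, 3))*L(39, -32) = (2*(3² - 5*(-2) - 5*3 - 2*3)*(-9 + (3² - 5*(-2) - 5*3 - 2*3)))*((3*(-32) + 5*39)/(-32 + 39)) = (2*(9 + 10 - 15 - 6)*(-9 + (9 + 10 - 15 - 6)))*((-96 + 195)/7) = (2*(-2)*(-9 - 2))*((⅐)*99) = (2*(-2)*(-11))*(99/7) = 44*(99/7) = 4356/7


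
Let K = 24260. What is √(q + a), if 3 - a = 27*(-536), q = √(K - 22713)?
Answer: √(14475 + √1547) ≈ 120.48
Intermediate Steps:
q = √1547 (q = √(24260 - 22713) = √1547 ≈ 39.332)
a = 14475 (a = 3 - 27*(-536) = 3 - 1*(-14472) = 3 + 14472 = 14475)
√(q + a) = √(√1547 + 14475) = √(14475 + √1547)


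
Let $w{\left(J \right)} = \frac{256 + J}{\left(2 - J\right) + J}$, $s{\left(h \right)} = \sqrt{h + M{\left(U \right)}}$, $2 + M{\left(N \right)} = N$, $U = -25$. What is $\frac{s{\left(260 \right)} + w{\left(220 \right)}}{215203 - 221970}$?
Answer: $- \frac{238}{6767} - \frac{\sqrt{233}}{6767} \approx -0.037426$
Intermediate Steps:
$M{\left(N \right)} = -2 + N$
$s{\left(h \right)} = \sqrt{-27 + h}$ ($s{\left(h \right)} = \sqrt{h - 27} = \sqrt{-27 + h}$)
$w{\left(J \right)} = 128 + \frac{J}{2}$ ($w{\left(J \right)} = \frac{256 + J}{2} = \left(256 + J\right) \frac{1}{2} = 128 + \frac{J}{2}$)
$\frac{s{\left(260 \right)} + w{\left(220 \right)}}{215203 - 221970} = \frac{\sqrt{-27 + 260} + \left(128 + \frac{1}{2} \cdot 220\right)}{215203 - 221970} = \frac{\sqrt{233} + \left(128 + 110\right)}{-6767} = \left(\sqrt{233} + 238\right) \left(- \frac{1}{6767}\right) = \left(238 + \sqrt{233}\right) \left(- \frac{1}{6767}\right) = - \frac{238}{6767} - \frac{\sqrt{233}}{6767}$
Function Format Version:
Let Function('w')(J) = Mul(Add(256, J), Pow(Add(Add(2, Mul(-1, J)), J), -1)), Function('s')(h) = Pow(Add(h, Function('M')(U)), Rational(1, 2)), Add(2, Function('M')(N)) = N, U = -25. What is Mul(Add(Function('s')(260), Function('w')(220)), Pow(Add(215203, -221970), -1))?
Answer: Add(Rational(-238, 6767), Mul(Rational(-1, 6767), Pow(233, Rational(1, 2)))) ≈ -0.037426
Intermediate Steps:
Function('M')(N) = Add(-2, N)
Function('s')(h) = Pow(Add(-27, h), Rational(1, 2)) (Function('s')(h) = Pow(Add(h, Add(-2, -25)), Rational(1, 2)) = Pow(Add(h, -27), Rational(1, 2)) = Pow(Add(-27, h), Rational(1, 2)))
Function('w')(J) = Add(128, Mul(Rational(1, 2), J)) (Function('w')(J) = Mul(Add(256, J), Pow(2, -1)) = Mul(Add(256, J), Rational(1, 2)) = Add(128, Mul(Rational(1, 2), J)))
Mul(Add(Function('s')(260), Function('w')(220)), Pow(Add(215203, -221970), -1)) = Mul(Add(Pow(Add(-27, 260), Rational(1, 2)), Add(128, Mul(Rational(1, 2), 220))), Pow(Add(215203, -221970), -1)) = Mul(Add(Pow(233, Rational(1, 2)), Add(128, 110)), Pow(-6767, -1)) = Mul(Add(Pow(233, Rational(1, 2)), 238), Rational(-1, 6767)) = Mul(Add(238, Pow(233, Rational(1, 2))), Rational(-1, 6767)) = Add(Rational(-238, 6767), Mul(Rational(-1, 6767), Pow(233, Rational(1, 2))))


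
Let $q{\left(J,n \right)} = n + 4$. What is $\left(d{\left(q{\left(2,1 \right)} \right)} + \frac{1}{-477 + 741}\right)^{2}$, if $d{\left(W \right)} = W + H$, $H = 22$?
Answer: $\frac{50822641}{69696} \approx 729.2$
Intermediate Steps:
$q{\left(J,n \right)} = 4 + n$
$d{\left(W \right)} = 22 + W$ ($d{\left(W \right)} = W + 22 = 22 + W$)
$\left(d{\left(q{\left(2,1 \right)} \right)} + \frac{1}{-477 + 741}\right)^{2} = \left(\left(22 + \left(4 + 1\right)\right) + \frac{1}{-477 + 741}\right)^{2} = \left(\left(22 + 5\right) + \frac{1}{264}\right)^{2} = \left(27 + \frac{1}{264}\right)^{2} = \left(\frac{7129}{264}\right)^{2} = \frac{50822641}{69696}$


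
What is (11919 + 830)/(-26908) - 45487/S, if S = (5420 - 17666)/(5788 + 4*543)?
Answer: 374715341381/12673668 ≈ 29566.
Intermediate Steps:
S = -6123/3980 (S = -12246/(5788 + 2172) = -12246/7960 = -12246*1/7960 = -6123/3980 ≈ -1.5384)
(11919 + 830)/(-26908) - 45487/S = (11919 + 830)/(-26908) - 45487/(-6123/3980) = 12749*(-1/26908) - 45487*(-3980/6123) = -12749/26908 + 13926020/471 = 374715341381/12673668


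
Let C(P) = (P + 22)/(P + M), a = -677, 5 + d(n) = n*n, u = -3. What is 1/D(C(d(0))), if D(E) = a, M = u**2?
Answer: -1/677 ≈ -0.0014771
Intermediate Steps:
d(n) = -5 + n**2 (d(n) = -5 + n*n = -5 + n**2)
M = 9 (M = (-3)**2 = 9)
C(P) = (22 + P)/(9 + P) (C(P) = (P + 22)/(P + 9) = (22 + P)/(9 + P))
D(E) = -677
1/D(C(d(0))) = 1/(-677) = -1/677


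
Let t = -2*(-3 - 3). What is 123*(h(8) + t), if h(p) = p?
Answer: 2460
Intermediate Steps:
t = 12 (t = -2*(-6) = 12)
123*(h(8) + t) = 123*(8 + 12) = 123*20 = 2460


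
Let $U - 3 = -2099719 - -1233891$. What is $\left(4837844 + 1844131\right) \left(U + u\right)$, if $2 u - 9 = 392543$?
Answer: $-4473909679275$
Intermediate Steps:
$U = -865825$ ($U = 3 - 865828 = -865825$)
$u = 196276$ ($u = \frac{9}{2} + \frac{1}{2} \cdot 392543 = \frac{9}{2} + \frac{392543}{2} = 196276$)
$\left(4837844 + 1844131\right) \left(U + u\right) = \left(4837844 + 1844131\right) \left(-865825 + 196276\right) = 6681975 \left(-669549\right) = -4473909679275$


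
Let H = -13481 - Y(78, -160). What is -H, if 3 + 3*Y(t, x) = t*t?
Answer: 15508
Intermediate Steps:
Y(t, x) = -1 + t**2/3 (Y(t, x) = -1 + (t*t)/3 = -1 + t**2/3)
H = -15508 (H = -13481 - (-1 + (1/3)*78**2) = -13481 - (-1 + (1/3)*6084) = -13481 - (-1 + 2028) = -13481 - 1*2027 = -13481 - 2027 = -15508)
-H = -1*(-15508) = 15508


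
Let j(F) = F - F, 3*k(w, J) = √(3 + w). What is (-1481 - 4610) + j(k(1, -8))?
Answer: -6091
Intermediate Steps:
k(w, J) = √(3 + w)/3
j(F) = 0
(-1481 - 4610) + j(k(1, -8)) = (-1481 - 4610) + 0 = -6091 + 0 = -6091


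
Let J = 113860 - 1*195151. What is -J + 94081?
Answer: 175372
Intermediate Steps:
J = -81291 (J = 113860 - 195151 = -81291)
-J + 94081 = -1*(-81291) + 94081 = 81291 + 94081 = 175372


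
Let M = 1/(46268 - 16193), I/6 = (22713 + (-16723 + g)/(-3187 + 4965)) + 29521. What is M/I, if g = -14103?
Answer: 889/8376599615850 ≈ 1.0613e-10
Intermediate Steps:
I = 278523678/889 (I = 6*((22713 + (-16723 - 14103)/(-3187 + 4965)) + 29521) = 6*((22713 - 30826/1778) + 29521) = 6*((22713 - 30826*1/1778) + 29521) = 6*((22713 - 15413/889) + 29521) = 6*(20176444/889 + 29521) = 6*(46420613/889) = 278523678/889 ≈ 3.1330e+5)
M = 1/30075 ≈ 3.3250e-5
M/I = 1/(30075*(278523678/889)) = (1/30075)*(889/278523678) = 889/8376599615850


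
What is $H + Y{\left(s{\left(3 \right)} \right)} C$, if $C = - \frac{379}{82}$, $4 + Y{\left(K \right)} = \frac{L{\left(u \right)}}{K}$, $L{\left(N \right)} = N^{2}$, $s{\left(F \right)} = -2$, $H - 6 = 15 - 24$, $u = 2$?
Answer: $\frac{1014}{41} \approx 24.732$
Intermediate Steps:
$H = -3$ ($H = 6 + \left(15 - 24\right) = 6 - 9 = -3$)
$Y{\left(K \right)} = -4 + \frac{4}{K}$ ($Y{\left(K \right)} = -4 + \frac{2^{2}}{K} = -4 + \frac{4}{K}$)
$C = - \frac{379}{82}$ ($C = \left(-379\right) \frac{1}{82} = - \frac{379}{82} \approx -4.6219$)
$H + Y{\left(s{\left(3 \right)} \right)} C = -3 + \left(-4 + \frac{4}{-2}\right) \left(- \frac{379}{82}\right) = -3 + \left(-4 + 4 \left(- \frac{1}{2}\right)\right) \left(- \frac{379}{82}\right) = -3 + \left(-4 - 2\right) \left(- \frac{379}{82}\right) = -3 - - \frac{1137}{41} = -3 + \frac{1137}{41} = \frac{1014}{41}$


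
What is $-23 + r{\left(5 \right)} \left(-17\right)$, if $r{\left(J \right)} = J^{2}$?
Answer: $-448$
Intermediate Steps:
$-23 + r{\left(5 \right)} \left(-17\right) = -23 + 5^{2} \left(-17\right) = -23 + 25 \left(-17\right) = -23 - 425 = -448$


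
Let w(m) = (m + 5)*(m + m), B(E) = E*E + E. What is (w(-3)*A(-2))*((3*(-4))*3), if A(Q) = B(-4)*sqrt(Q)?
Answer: 5184*I*sqrt(2) ≈ 7331.3*I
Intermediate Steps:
B(E) = E + E**2 (B(E) = E**2 + E = E + E**2)
A(Q) = 12*sqrt(Q) (A(Q) = (-4*(1 - 4))*sqrt(Q) = (-4*(-3))*sqrt(Q) = 12*sqrt(Q))
w(m) = 2*m*(5 + m) (w(m) = (5 + m)*(2*m) = 2*m*(5 + m))
(w(-3)*A(-2))*((3*(-4))*3) = ((2*(-3)*(5 - 3))*(12*sqrt(-2)))*((3*(-4))*3) = ((2*(-3)*2)*(12*(I*sqrt(2))))*(-12*3) = -144*I*sqrt(2)*(-36) = 5184*I*sqrt(2)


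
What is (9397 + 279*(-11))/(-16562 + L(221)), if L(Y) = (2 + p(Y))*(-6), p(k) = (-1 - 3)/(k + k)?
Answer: -699244/1831421 ≈ -0.38180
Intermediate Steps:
p(k) = -2/k (p(k) = -4*1/(2*k) = -2/k)
L(Y) = -12 + 12/Y (L(Y) = (2 - 2/Y)*(-6) = -12 + 12/Y)
(9397 + 279*(-11))/(-16562 + L(221)) = (9397 + 279*(-11))/(-16562 + (-12 + 12/221)) = (9397 - 3069)/(-16562 + (-12 + 12*(1/221))) = 6328/(-16562 + (-12 + 12/221)) = 6328/(-16562 - 2640/221) = 6328/(-3662842/221) = 6328*(-221/3662842) = -699244/1831421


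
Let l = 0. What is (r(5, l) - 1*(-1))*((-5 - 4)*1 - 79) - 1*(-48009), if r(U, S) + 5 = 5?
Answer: 47921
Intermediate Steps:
r(U, S) = 0 (r(U, S) = -5 + 5 = 0)
(r(5, l) - 1*(-1))*((-5 - 4)*1 - 79) - 1*(-48009) = (0 - 1*(-1))*((-5 - 4)*1 - 79) - 1*(-48009) = (0 + 1)*(-9*1 - 79) + 48009 = 1*(-9 - 79) + 48009 = 1*(-88) + 48009 = -88 + 48009 = 47921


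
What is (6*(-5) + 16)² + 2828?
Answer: 3024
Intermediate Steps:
(6*(-5) + 16)² + 2828 = (-30 + 16)² + 2828 = (-14)² + 2828 = 196 + 2828 = 3024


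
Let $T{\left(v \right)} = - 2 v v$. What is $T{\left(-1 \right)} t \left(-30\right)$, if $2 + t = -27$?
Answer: $-1740$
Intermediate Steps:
$t = -29$ ($t = -2 - 27 = -29$)
$T{\left(v \right)} = - 2 v^{2}$
$T{\left(-1 \right)} t \left(-30\right) = - 2 \left(-1\right)^{2} \left(-29\right) \left(-30\right) = \left(-2\right) 1 \left(-29\right) \left(-30\right) = \left(-2\right) \left(-29\right) \left(-30\right) = 58 \left(-30\right) = -1740$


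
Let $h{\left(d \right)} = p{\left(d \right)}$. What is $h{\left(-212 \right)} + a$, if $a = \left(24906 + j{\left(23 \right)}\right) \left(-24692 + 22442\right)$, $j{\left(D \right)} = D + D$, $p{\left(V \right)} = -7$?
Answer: $-56142007$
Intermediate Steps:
$h{\left(d \right)} = -7$
$j{\left(D \right)} = 2 D$
$a = -56142000$ ($a = \left(24906 + 2 \cdot 23\right) \left(-24692 + 22442\right) = \left(24906 + 46\right) \left(-2250\right) = 24952 \left(-2250\right) = -56142000$)
$h{\left(-212 \right)} + a = -7 - 56142000 = -56142007$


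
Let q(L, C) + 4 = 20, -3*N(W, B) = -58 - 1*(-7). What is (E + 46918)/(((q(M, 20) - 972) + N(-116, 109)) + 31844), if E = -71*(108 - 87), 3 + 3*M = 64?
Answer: 45427/30905 ≈ 1.4699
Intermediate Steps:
N(W, B) = 17 (N(W, B) = -(-58 - 1*(-7))/3 = -(-58 + 7)/3 = -⅓*(-51) = 17)
M = 61/3 (M = -1 + (⅓)*64 = -1 + 64/3 = 61/3 ≈ 20.333)
q(L, C) = 16 (q(L, C) = -4 + 20 = 16)
E = -1491 (E = -71*21 = -1491)
(E + 46918)/(((q(M, 20) - 972) + N(-116, 109)) + 31844) = (-1491 + 46918)/(((16 - 972) + 17) + 31844) = 45427/((-956 + 17) + 31844) = 45427/(-939 + 31844) = 45427/30905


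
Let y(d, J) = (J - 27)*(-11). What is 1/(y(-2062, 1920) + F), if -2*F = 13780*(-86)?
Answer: 1/571717 ≈ 1.7491e-6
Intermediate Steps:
F = 592540 (F = -6890*(-86) = -½*(-1185080) = 592540)
y(d, J) = 297 - 11*J (y(d, J) = (-27 + J)*(-11) = 297 - 11*J)
1/(y(-2062, 1920) + F) = 1/((297 - 11*1920) + 592540) = 1/((297 - 21120) + 592540) = 1/(-20823 + 592540) = 1/571717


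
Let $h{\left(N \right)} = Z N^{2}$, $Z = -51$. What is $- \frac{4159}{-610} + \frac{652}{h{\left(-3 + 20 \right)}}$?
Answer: $\frac{60901781}{8990790} \approx 6.7738$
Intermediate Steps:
$h{\left(N \right)} = - 51 N^{2}$
$- \frac{4159}{-610} + \frac{652}{h{\left(-3 + 20 \right)}} = - \frac{4159}{-610} + \frac{652}{\left(-51\right) \left(-3 + 20\right)^{2}} = \left(-4159\right) \left(- \frac{1}{610}\right) + \frac{652}{\left(-51\right) 17^{2}} = \frac{4159}{610} + \frac{652}{\left(-51\right) 289} = \frac{4159}{610} + \frac{652}{-14739} = \frac{4159}{610} + 652 \left(- \frac{1}{14739}\right) = \frac{4159}{610} - \frac{652}{14739} = \frac{60901781}{8990790}$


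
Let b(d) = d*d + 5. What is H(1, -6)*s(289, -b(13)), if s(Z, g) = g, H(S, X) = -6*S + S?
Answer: 870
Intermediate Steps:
H(S, X) = -5*S
b(d) = 5 + d² (b(d) = d² + 5 = 5 + d²)
H(1, -6)*s(289, -b(13)) = (-5*1)*(-(5 + 13²)) = -(-5)*(5 + 169) = -(-5)*174 = -5*(-174) = 870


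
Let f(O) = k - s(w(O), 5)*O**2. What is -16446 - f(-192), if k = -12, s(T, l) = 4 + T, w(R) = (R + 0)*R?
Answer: 1359085518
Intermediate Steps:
w(R) = R**2 (w(R) = R*R = R**2)
f(O) = -12 - O**2*(4 + O**2) (f(O) = -12 - (4 + O**2)*O**2 = -12 - O**2*(4 + O**2))
-16446 - f(-192) = -16446 - (-12 - 1*(-192)**2*(4 + (-192)**2)) = -16446 - (-12 - 1*36864*(4 + 36864)) = -16446 - (-12 - 1*36864*36868) = -16446 - (-12 - 1359101952) = -16446 - 1*(-1359101964) = -16446 + 1359101964 = 1359085518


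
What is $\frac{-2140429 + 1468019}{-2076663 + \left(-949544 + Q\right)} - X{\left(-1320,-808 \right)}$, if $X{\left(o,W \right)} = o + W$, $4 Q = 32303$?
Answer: $\frac{5138604568}{2414505} \approx 2128.2$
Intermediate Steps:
$Q = \frac{32303}{4}$ ($Q = \frac{1}{4} \cdot 32303 = \frac{32303}{4} \approx 8075.8$)
$X{\left(o,W \right)} = W + o$
$\frac{-2140429 + 1468019}{-2076663 + \left(-949544 + Q\right)} - X{\left(-1320,-808 \right)} = \frac{-2140429 + 1468019}{-2076663 + \left(-949544 + \frac{32303}{4}\right)} - \left(-808 - 1320\right) = - \frac{672410}{-2076663 - \frac{3765873}{4}} - -2128 = - \frac{672410}{- \frac{12072525}{4}} + 2128 = \left(-672410\right) \left(- \frac{4}{12072525}\right) + 2128 = \frac{537928}{2414505} + 2128 = \frac{5138604568}{2414505}$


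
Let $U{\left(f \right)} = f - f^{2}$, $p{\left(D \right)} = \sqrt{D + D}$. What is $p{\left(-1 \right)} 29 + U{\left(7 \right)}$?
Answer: $-42 + 29 i \sqrt{2} \approx -42.0 + 41.012 i$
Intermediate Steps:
$p{\left(D \right)} = \sqrt{2} \sqrt{D}$ ($p{\left(D \right)} = \sqrt{2 D} = \sqrt{2} \sqrt{D}$)
$p{\left(-1 \right)} 29 + U{\left(7 \right)} = \sqrt{2} \sqrt{-1} \cdot 29 + 7 \left(1 - 7\right) = \sqrt{2} i 29 + 7 \left(1 - 7\right) = i \sqrt{2} \cdot 29 + 7 \left(-6\right) = 29 i \sqrt{2} - 42 = -42 + 29 i \sqrt{2}$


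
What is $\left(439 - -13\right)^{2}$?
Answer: $204304$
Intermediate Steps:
$\left(439 - -13\right)^{2} = \left(439 + \left(14 - 1\right)\right)^{2} = \left(439 + 13\right)^{2} = 452^{2} = 204304$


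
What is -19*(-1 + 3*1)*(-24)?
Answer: 912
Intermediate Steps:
-19*(-1 + 3*1)*(-24) = -19*(-1 + 3)*(-24) = -19*2*(-24) = -38*(-24) = 912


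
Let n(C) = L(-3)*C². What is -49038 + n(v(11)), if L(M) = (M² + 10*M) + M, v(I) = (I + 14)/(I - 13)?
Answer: -52788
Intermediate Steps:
v(I) = (14 + I)/(-13 + I)
L(M) = M² + 11*M
n(C) = -24*C² (n(C) = (-3*(11 - 3))*C² = (-3*8)*C² = -24*C²)
-49038 + n(v(11)) = -49038 - 24*(14 + 11)²/(-13 + 11)² = -49038 - 24*(25/(-2))² = -49038 - 24*(-½*25)² = -49038 - 24*(-25/2)² = -49038 - 24*625/4 = -49038 - 3750 = -52788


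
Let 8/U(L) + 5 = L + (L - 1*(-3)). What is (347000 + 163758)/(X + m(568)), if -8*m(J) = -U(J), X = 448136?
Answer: 579199572/508186225 ≈ 1.1397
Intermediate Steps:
U(L) = 8/(-2 + 2*L) (U(L) = 8/(-5 + (L + (L - 1*(-3)))) = 8/(-5 + (L + (L + 3))) = 8/(-5 + (L + (3 + L))) = 8/(-5 + (3 + 2*L)) = 8/(-2 + 2*L))
m(J) = 1/(2*(-1 + J)) (m(J) = -(-1)*4/(-1 + J)/8 = -(-1)/(2*(-1 + J)) = 1/(2*(-1 + J)))
(347000 + 163758)/(X + m(568)) = (347000 + 163758)/(448136 + 1/(2*(-1 + 568))) = 510758/(448136 + (½)/567) = 510758/(448136 + (½)*(1/567)) = 510758/(448136 + 1/1134) = 510758/(508186225/1134) = 510758*(1134/508186225) = 579199572/508186225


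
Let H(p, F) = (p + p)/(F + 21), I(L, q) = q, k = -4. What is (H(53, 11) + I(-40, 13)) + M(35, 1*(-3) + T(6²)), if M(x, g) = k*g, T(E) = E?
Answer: -1851/16 ≈ -115.69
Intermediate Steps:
H(p, F) = 2*p/(21 + F) (H(p, F) = (2*p)/(21 + F) = 2*p/(21 + F))
M(x, g) = -4*g
(H(53, 11) + I(-40, 13)) + M(35, 1*(-3) + T(6²)) = (2*53/(21 + 11) + 13) - 4*(1*(-3) + 6²) = (2*53/32 + 13) - 4*(-3 + 36) = (2*53*(1/32) + 13) - 4*33 = (53/16 + 13) - 132 = 261/16 - 132 = -1851/16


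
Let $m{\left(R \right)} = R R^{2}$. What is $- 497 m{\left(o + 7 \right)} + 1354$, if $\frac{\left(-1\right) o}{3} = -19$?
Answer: $-130284214$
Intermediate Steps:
$o = 57$ ($o = \left(-3\right) \left(-19\right) = 57$)
$m{\left(R \right)} = R^{3}$
$- 497 m{\left(o + 7 \right)} + 1354 = - 497 \left(57 + 7\right)^{3} + 1354 = - 497 \cdot 64^{3} + 1354 = \left(-497\right) 262144 + 1354 = -130285568 + 1354 = -130284214$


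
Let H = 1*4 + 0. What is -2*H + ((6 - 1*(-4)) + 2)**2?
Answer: 136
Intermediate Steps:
H = 4 (H = 4 + 0 = 4)
-2*H + ((6 - 1*(-4)) + 2)**2 = -2*4 + ((6 - 1*(-4)) + 2)**2 = -8 + ((6 + 4) + 2)**2 = -8 + (10 + 2)**2 = -8 + 12**2 = -8 + 144 = 136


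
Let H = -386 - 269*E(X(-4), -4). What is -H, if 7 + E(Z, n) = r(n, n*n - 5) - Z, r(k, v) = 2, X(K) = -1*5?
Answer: 386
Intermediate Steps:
X(K) = -5
E(Z, n) = -5 - Z (E(Z, n) = -7 + (2 - Z) = -5 - Z)
H = -386 (H = -386 - 269*(-5 - 1*(-5)) = -386 - 269*(-5 + 5) = -386 - 269*0 = -386 + 0 = -386)
-H = -1*(-386) = 386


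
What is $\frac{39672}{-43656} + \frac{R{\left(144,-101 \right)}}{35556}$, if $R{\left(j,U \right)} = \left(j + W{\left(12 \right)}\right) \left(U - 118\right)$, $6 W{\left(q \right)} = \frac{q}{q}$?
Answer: $- \frac{232408891}{129352728} \approx -1.7967$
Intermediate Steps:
$W{\left(q \right)} = \frac{1}{6}$ ($W{\left(q \right)} = \frac{q \frac{1}{q}}{6} = \frac{1}{6} \cdot 1 = \frac{1}{6}$)
$R{\left(j,U \right)} = \left(-118 + U\right) \left(\frac{1}{6} + j\right)$ ($R{\left(j,U \right)} = \left(j + \frac{1}{6}\right) \left(U - 118\right) = \left(\frac{1}{6} + j\right) \left(-118 + U\right) = \left(-118 + U\right) \left(\frac{1}{6} + j\right)$)
$\frac{39672}{-43656} + \frac{R{\left(144,-101 \right)}}{35556} = \frac{39672}{-43656} + \frac{- \frac{59}{3} - 16992 + \frac{1}{6} \left(-101\right) - 14544}{35556} = 39672 \left(- \frac{1}{43656}\right) + \left(- \frac{59}{3} - 16992 - \frac{101}{6} - 14544\right) \frac{1}{35556} = - \frac{1653}{1819} - \frac{63145}{71112} = - \frac{232408891}{129352728}$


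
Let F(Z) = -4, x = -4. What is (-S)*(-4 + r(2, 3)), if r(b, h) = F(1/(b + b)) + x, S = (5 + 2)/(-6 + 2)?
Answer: -21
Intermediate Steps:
S = -7/4 (S = 7/(-4) = 7*(-1/4) = -7/4 ≈ -1.7500)
r(b, h) = -8 (r(b, h) = -4 - 4 = -8)
(-S)*(-4 + r(2, 3)) = (-1*(-7/4))*(-4 - 8) = (7/4)*(-12) = -21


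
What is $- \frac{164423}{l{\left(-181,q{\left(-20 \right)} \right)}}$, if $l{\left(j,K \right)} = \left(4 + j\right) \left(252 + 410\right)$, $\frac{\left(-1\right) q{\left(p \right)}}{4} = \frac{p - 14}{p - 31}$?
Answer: $\frac{164423}{117174} \approx 1.4032$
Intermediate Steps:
$q{\left(p \right)} = - \frac{4 \left(-14 + p\right)}{-31 + p}$ ($q{\left(p \right)} = - 4 \frac{p - 14}{p - 31} = - 4 \frac{-14 + p}{-31 + p} = - \frac{4 \left(-14 + p\right)}{-31 + p}$)
$l{\left(j,K \right)} = 2648 + 662 j$ ($l{\left(j,K \right)} = \left(4 + j\right) 662 = 2648 + 662 j$)
$- \frac{164423}{l{\left(-181,q{\left(-20 \right)} \right)}} = - \frac{164423}{2648 + 662 \left(-181\right)} = - \frac{164423}{2648 - 119822} = - \frac{164423}{-117174} = \left(-164423\right) \left(- \frac{1}{117174}\right) = \frac{164423}{117174}$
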